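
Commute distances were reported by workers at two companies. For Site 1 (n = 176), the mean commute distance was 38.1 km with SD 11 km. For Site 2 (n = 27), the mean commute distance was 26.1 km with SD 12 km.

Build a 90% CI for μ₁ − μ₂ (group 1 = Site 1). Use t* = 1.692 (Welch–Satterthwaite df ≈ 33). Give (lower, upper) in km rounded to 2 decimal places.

(7.85, 16.15)

SE₁ = s₁/√n₁ = 11/√176 = 0.8292; SE₂ = 12/√27 = 2.3094.
Independent samples, unequal variances: SE_diff = √(SE₁² + SE₂²) = √(0.68757264 + 5.33332836) = 2.4538.
t* = 1.692, so margin of error = 1.692 × 2.4538 = 4.1518.
Difference in means = 38.1 − 26.1 = 12.0000.
12.0000 ± 4.1518 → (7.85, 16.15).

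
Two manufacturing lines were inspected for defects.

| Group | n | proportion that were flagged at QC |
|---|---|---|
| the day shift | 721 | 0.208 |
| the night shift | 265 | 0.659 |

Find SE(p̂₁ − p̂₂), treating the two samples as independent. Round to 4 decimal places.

0.0328

The two standard errors are √(0.2080×0.7920/721) = 0.01512 and √(0.6590×0.3410/265) = 0.02912.
Because the samples are independent, SE_diff = √(0.01512² + 0.02912²) = 0.03281.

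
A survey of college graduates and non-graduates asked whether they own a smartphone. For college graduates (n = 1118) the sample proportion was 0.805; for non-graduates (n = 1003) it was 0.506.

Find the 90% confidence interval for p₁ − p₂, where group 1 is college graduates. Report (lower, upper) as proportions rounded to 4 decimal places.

(0.2665, 0.3315)

SE₁ = √(p̂₁(1−p̂₁)/n₁) = √(0.8050·0.1950/1118) = 0.01185; SE₂ = √(0.5060·0.4940/1003) = 0.01579.
Independent samples: SE of the difference = √(SE₁² + SE₂²) = √(0.0001404225 + 0.0002493241) = 0.01974.
z* for 90% confidence is 1.645, so the margin of error is 1.645 × 0.01974 = 0.03247.
Point estimate p̂₁ − p̂₂ = 0.8050 − 0.5060 = 0.2990.
0.2990 ± 0.03247 → (0.2665, 0.3315).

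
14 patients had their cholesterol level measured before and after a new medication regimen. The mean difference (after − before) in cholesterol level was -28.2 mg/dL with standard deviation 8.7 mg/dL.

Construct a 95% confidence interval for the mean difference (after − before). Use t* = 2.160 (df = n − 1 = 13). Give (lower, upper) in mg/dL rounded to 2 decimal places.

(-33.22, -23.18)

Paired design: SE = s_d/√n = 8.7/√14 = 2.3252.
t* = 2.160; margin of error = 2.160 × 2.3252 = 5.0224.
-28.2 ± 5.0224 → (-33.22, -23.18).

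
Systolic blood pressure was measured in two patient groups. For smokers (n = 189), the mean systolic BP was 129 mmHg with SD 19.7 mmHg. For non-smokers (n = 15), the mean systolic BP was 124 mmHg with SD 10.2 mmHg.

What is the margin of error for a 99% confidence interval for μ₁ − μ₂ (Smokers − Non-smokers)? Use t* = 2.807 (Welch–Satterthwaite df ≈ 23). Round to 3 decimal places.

8.416

Per-group SEs: s₁/√n₁ = 19.7/√189 = 1.4330, s₂/√n₂ = 10.2/√15 = 2.6336.
Unpooled SE of the difference: √(2.053489 + 6.93584896) = 2.9982.
Margin of error = t* · SE = 2.807 × 2.9982 = 8.4159.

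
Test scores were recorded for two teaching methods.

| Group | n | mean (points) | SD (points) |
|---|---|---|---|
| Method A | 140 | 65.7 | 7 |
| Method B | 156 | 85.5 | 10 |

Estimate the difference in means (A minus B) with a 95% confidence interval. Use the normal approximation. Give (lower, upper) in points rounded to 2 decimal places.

SE₁ = s₁/√n₁ = 7/√140 = 0.5916; SE₂ = 10/√156 = 0.8006.
Independent samples, unequal variances: SE_diff = √(SE₁² + SE₂²) = √(0.34999056 + 0.64096036) = 0.9955.
z* = 1.960, so margin of error = 1.960 × 0.9955 = 1.9512.
Difference in means = 65.7 − 85.5 = -19.8000.
-19.8000 ± 1.9512 → (-21.75, -17.85).

(-21.75, -17.85)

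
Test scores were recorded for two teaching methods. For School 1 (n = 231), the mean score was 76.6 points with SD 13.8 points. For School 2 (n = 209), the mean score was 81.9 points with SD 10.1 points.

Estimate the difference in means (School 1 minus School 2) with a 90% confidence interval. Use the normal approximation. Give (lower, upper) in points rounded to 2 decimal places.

(-7.18, -3.42)

Per-group SEs: s₁/√n₁ = 13.8/√231 = 0.9080, s₂/√n₂ = 10.1/√209 = 0.6986.
Unpooled SE of the difference: √(0.824464 + 0.48804196) = 1.1456.
Margin of error = z* · SE = 1.645 × 1.1456 = 1.8845.
x̄₁ − x̄₂ = 76.6 − 81.9 = -5.3000.
CI: -5.3000 ± 1.8845 = (-7.18, -3.42).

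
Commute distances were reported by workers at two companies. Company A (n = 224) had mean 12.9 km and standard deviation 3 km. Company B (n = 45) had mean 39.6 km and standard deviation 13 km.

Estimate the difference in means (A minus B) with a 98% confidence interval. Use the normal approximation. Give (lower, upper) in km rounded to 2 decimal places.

(-31.23, -22.17)

Standard errors of each mean: 3/√224 = 0.2004 and 13/√45 = 1.9379.
SE(x̄₁ − x̄₂) = √(0.2004² + 1.9379²) = 1.9482 for independent samples with unequal variances.
With z* = 2.326, the margin is 2.326 × 1.9482 = 4.5315.
x̄₁ − x̄₂ = 12.9 − 39.6 = -26.7000; the interval is -26.7000 ± 4.5315 = (-31.23, -22.17).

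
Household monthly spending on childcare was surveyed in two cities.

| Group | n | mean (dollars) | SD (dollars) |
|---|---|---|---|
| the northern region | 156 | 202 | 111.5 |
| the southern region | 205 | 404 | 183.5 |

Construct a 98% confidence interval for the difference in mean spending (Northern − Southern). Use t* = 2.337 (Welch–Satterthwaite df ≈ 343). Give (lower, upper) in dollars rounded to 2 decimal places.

Standard errors of each mean: 111.5/√156 = 8.9271 and 183.5/√205 = 12.8162.
SE(x̄₁ − x̄₂) = √(8.9271² + 12.8162²) = 15.6188 for independent samples with unequal variances.
With t* = 2.337, the margin is 2.337 × 15.6188 = 36.5011.
x̄₁ − x̄₂ = 202 − 404 = -202.0000; the interval is -202.0000 ± 36.5011 = (-238.50, -165.50).

(-238.50, -165.50)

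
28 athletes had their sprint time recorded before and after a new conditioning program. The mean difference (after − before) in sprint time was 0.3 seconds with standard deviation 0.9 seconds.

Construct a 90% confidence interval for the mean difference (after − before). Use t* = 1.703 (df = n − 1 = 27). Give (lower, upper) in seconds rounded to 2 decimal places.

This is a matched-pairs design, so SE = s_d/√n = 0.9/√28 = 0.1701.
Margin = 1.703 × 0.1701 = 0.2897; the interval is 0.3 ± 0.2897 = (0.01, 0.59).

(0.01, 0.59)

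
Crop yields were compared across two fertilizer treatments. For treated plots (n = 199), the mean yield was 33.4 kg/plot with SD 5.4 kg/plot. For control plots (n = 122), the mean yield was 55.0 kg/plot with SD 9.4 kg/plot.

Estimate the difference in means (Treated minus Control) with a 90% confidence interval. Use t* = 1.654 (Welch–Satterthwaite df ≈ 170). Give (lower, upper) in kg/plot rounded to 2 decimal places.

Per-group SEs: s₁/√n₁ = 5.4/√199 = 0.3828, s₂/√n₂ = 9.4/√122 = 0.8510.
Unpooled SE of the difference: √(0.14653584 + 0.724201) = 0.9331.
Margin of error = t* · SE = 1.654 × 0.9331 = 1.5433.
x̄₁ − x̄₂ = 33.4 − 55.0 = -21.6000.
CI: -21.6000 ± 1.5433 = (-23.14, -20.06).

(-23.14, -20.06)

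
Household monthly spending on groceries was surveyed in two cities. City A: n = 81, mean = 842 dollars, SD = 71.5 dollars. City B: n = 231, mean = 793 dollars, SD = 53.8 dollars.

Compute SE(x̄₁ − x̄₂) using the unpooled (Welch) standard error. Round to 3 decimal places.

SE₁ = s₁/√n₁ = 71.5/√81 = 7.9444; SE₂ = 53.8/√231 = 3.5398.
Independent samples, unequal variances: SE_diff = √(SE₁² + SE₂²) = √(63.11349136 + 12.53018404) = 8.6973.

8.697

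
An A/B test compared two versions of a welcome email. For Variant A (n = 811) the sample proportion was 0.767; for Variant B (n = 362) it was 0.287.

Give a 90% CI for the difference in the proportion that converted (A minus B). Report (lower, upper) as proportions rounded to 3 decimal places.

(0.434, 0.526)

The two standard errors are √(0.7670×0.2330/811) = 0.01484 and √(0.2870×0.7130/362) = 0.02378.
Because the samples are independent, SE_diff = √(0.01484² + 0.02378²) = 0.02803.
Using z* = 1.645 for 90%, ME = 1.645 × 0.02803 = 0.04611.
p̂₁ − p̂₂ = 0.4800; interval 0.4800 ± 0.04611 gives (0.434, 0.526).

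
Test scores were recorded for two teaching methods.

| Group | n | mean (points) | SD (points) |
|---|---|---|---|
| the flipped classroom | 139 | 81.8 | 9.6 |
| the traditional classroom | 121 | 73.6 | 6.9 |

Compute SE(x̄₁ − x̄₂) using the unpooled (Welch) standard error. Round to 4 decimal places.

Standard errors of each mean: 9.6/√139 = 0.8143 and 6.9/√121 = 0.6273.
SE(x̄₁ − x̄₂) = √(0.8143² + 0.6273²) = 1.0279 for independent samples with unequal variances.

1.0279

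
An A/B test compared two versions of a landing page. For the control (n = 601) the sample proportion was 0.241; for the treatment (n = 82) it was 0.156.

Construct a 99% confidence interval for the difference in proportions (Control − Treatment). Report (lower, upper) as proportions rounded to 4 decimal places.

Each SE is √(p̂(1−p̂)/n): √(0.2410·0.7590/601) = 0.01745 and √(0.1560·0.8440/82) = 0.04007.
SE(p̂₁ − p̂₂) = √(SE₁² + SE₂²) = √(0.0003045025 + 0.0016056049) = 0.04370, since the two samples are independent.
At 99% confidence z* = 2.576; margin = 2.576 × 0.04370 = 0.11257.
The difference is 0.2410 − 0.1560 = 0.0850, so the interval is 0.0850 ± 0.11257 = (-0.0276, 0.1976).

(-0.0276, 0.1976)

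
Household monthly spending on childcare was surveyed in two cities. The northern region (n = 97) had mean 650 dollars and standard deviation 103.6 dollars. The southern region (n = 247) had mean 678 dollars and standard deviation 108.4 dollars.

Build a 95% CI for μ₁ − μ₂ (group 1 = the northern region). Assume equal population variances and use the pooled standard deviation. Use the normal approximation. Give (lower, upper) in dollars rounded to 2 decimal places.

s_p = √[((n₁−1)s₁² + (n₂−1)s₂²)/(n₁+n₂−2)] = √[(96·103.6² + 246·108.4²)/342] = 107.0744.
SE = 107.0744·√(1/97 + 1/247) = 12.8301.
With z* = 1.960, margin = 1.960 × 12.8301 = 25.1470.
x̄₁ − x̄₂ = 650 − 678 = -28.0000; interval -28.0000 ± 25.1470 = (-53.15, -2.85).

(-53.15, -2.85)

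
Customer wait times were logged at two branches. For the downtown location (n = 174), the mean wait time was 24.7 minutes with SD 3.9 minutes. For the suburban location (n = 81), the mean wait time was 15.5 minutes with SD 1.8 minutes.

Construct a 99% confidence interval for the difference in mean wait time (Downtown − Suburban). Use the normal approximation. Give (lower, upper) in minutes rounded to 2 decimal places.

Per-group SEs: s₁/√n₁ = 3.9/√174 = 0.2957, s₂/√n₂ = 1.8/√81 = 0.2000.
Unpooled SE of the difference: √(0.08743849 + 0.04) = 0.3570.
Margin of error = z* · SE = 2.576 × 0.3570 = 0.9196.
x̄₁ − x̄₂ = 24.7 − 15.5 = 9.2000.
CI: 9.2000 ± 0.9196 = (8.28, 10.12).

(8.28, 10.12)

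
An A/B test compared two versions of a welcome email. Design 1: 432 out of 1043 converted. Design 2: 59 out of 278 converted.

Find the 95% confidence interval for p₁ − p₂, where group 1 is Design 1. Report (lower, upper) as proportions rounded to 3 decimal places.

Sample proportions: 432/1043 = 0.4142, 59/278 = 0.2122.
Each SE is √(p̂(1−p̂)/n): √(0.4142·0.5858/1043) = 0.01525 and √(0.2122·0.7878/278) = 0.02452.
SE(p̂₁ − p̂₂) = √(SE₁² + SE₂²) = √(0.0002325625 + 0.0006012304) = 0.02888, since the two samples are independent.
At 95% confidence z* = 1.960; margin = 1.960 × 0.02888 = 0.05660.
The difference is 0.4142 − 0.2122 = 0.2020, so the interval is 0.2020 ± 0.05660 = (0.145, 0.259).

(0.145, 0.259)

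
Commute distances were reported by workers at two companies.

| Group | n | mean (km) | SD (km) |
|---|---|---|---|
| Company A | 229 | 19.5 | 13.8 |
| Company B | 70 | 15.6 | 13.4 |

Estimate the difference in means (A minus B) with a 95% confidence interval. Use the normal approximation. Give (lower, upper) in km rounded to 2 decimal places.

(0.29, 7.51)

SE₁ = s₁/√n₁ = 13.8/√229 = 0.9119; SE₂ = 13.4/√70 = 1.6016.
Independent samples, unequal variances: SE_diff = √(SE₁² + SE₂²) = √(0.83156161 + 2.56512256) = 1.8430.
z* = 1.960, so margin of error = 1.960 × 1.8430 = 3.6123.
Difference in means = 19.5 − 15.6 = 3.9000.
3.9000 ± 3.6123 → (0.29, 7.51).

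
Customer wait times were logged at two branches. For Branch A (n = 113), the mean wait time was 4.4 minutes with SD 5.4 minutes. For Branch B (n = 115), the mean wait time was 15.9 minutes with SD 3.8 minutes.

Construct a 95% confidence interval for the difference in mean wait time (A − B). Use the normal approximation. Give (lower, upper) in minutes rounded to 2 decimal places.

(-12.71, -10.29)

SE₁ = s₁/√n₁ = 5.4/√113 = 0.5080; SE₂ = 3.8/√115 = 0.3544.
Independent samples, unequal variances: SE_diff = √(SE₁² + SE₂²) = √(0.258064 + 0.12559936) = 0.6194.
z* = 1.960, so margin of error = 1.960 × 0.6194 = 1.2140.
Difference in means = 4.4 − 15.9 = -11.5000.
-11.5000 ± 1.2140 → (-12.71, -10.29).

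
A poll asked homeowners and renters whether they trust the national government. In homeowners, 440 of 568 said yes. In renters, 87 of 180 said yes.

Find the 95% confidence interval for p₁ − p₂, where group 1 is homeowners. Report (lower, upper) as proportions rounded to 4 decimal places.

(0.2106, 0.3720)

First, p̂₁ = 440/568 = 0.7746; p̂₂ = 87/180 = 0.4833.
The two standard errors are √(0.7746×0.2254/568) = 0.01753 and √(0.4833×0.5167/180) = 0.03725.
Because the samples are independent, SE_diff = √(0.01753² + 0.03725²) = 0.04117.
Using z* = 1.960 for 95%, ME = 1.960 × 0.04117 = 0.08069.
p̂₁ − p̂₂ = 0.2913; interval 0.2913 ± 0.08069 gives (0.2106, 0.3720).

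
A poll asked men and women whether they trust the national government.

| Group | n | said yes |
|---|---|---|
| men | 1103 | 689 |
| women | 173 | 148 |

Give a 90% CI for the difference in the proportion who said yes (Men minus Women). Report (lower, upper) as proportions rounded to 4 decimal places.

(-0.2809, -0.1807)

Sample proportions: 689/1103 = 0.6247, 148/173 = 0.8555.
Each SE is √(p̂(1−p̂)/n): √(0.6247·0.3753/1103) = 0.01458 and √(0.8555·0.1445/173) = 0.02673.
SE(p̂₁ − p̂₂) = √(SE₁² + SE₂²) = √(0.0002125764 + 0.0007144929) = 0.03045, since the two samples are independent.
At 90% confidence z* = 1.645; margin = 1.645 × 0.03045 = 0.05009.
The difference is 0.6247 − 0.8555 = -0.2308, so the interval is -0.2308 ± 0.05009 = (-0.2809, -0.1807).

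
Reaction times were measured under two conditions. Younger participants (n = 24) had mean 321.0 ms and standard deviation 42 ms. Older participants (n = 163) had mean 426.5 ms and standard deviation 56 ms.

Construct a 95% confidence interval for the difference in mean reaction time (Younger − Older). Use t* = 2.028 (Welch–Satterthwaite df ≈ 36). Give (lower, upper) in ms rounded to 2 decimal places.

Per-group SEs: s₁/√n₁ = 42/√24 = 8.5732, s₂/√n₂ = 56/√163 = 4.3863.
Unpooled SE of the difference: √(73.49975824 + 19.23962769) = 9.6301.
Margin of error = t* · SE = 2.028 × 9.6301 = 19.5298.
x̄₁ − x̄₂ = 321.0 − 426.5 = -105.5000.
CI: -105.5000 ± 19.5298 = (-125.03, -85.97).

(-125.03, -85.97)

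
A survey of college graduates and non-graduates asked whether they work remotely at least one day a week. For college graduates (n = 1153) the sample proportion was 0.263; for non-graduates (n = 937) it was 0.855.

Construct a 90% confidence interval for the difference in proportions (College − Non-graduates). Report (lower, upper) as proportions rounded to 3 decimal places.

(-0.621, -0.563)

Each SE is √(p̂(1−p̂)/n): √(0.2630·0.7370/1153) = 0.01297 and √(0.8550·0.1450/937) = 0.01150.
SE(p̂₁ − p̂₂) = √(SE₁² + SE₂²) = √(0.0001682209 + 0.00013225) = 0.01733, since the two samples are independent.
At 90% confidence z* = 1.645; margin = 1.645 × 0.01733 = 0.02851.
The difference is 0.2630 − 0.8550 = -0.5920, so the interval is -0.5920 ± 0.02851 = (-0.621, -0.563).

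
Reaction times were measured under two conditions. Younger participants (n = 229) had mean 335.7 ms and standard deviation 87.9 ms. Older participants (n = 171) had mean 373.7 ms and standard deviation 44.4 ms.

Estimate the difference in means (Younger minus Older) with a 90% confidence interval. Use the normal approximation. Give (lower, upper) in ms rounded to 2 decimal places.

(-49.07, -26.93)

Standard errors of each mean: 87.9/√229 = 5.8086 and 44.4/√171 = 3.3954.
SE(x̄₁ − x̄₂) = √(5.8086² + 3.3954²) = 6.7282 for independent samples with unequal variances.
With z* = 1.645, the margin is 1.645 × 6.7282 = 11.0679.
x̄₁ − x̄₂ = 335.7 − 373.7 = -38.0000; the interval is -38.0000 ± 11.0679 = (-49.07, -26.93).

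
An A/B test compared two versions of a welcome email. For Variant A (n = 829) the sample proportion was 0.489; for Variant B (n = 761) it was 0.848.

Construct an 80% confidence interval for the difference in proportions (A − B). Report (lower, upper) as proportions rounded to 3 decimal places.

(-0.387, -0.331)

Each SE is √(p̂(1−p̂)/n): √(0.4890·0.5110/829) = 0.01736 and √(0.8480·0.1520/761) = 0.01301.
SE(p̂₁ − p̂₂) = √(SE₁² + SE₂²) = √(0.0003013696 + 0.0001692601) = 0.02169, since the two samples are independent.
At 80% confidence z* = 1.282; margin = 1.282 × 0.02169 = 0.02781.
The difference is 0.4890 − 0.8480 = -0.3590, so the interval is -0.3590 ± 0.02781 = (-0.387, -0.331).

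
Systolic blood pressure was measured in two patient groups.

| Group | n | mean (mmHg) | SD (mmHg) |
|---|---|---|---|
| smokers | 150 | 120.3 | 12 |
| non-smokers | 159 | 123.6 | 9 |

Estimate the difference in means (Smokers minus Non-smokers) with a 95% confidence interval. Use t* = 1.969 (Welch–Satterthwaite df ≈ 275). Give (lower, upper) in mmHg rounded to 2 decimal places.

Per-group SEs: s₁/√n₁ = 12/√150 = 0.9798, s₂/√n₂ = 9/√159 = 0.7137.
Unpooled SE of the difference: √(0.96000804 + 0.50936769) = 1.2122.
Margin of error = t* · SE = 1.969 × 1.2122 = 2.3868.
x̄₁ − x̄₂ = 120.3 − 123.6 = -3.3000.
CI: -3.3000 ± 2.3868 = (-5.69, -0.91).

(-5.69, -0.91)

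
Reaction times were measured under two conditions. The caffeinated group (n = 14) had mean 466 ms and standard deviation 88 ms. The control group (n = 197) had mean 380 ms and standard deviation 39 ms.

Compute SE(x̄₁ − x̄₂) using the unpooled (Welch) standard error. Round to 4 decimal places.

SE₁ = s₁/√n₁ = 88/√14 = 23.5190; SE₂ = 39/√197 = 2.7786.
Independent samples, unequal variances: SE_diff = √(SE₁² + SE₂²) = √(553.143361 + 7.72061796) = 23.6826.

23.6826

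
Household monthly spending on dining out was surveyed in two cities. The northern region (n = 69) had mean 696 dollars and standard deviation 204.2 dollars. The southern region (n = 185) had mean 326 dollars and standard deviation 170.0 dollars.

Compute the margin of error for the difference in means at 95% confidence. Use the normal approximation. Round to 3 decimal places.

Per-group SEs: s₁/√n₁ = 204.2/√69 = 24.5828, s₂/√n₂ = 170.0/√185 = 12.4986.
Unpooled SE of the difference: √(604.31405584 + 156.21500196) = 27.5777.
Margin of error = z* · SE = 1.960 × 27.5777 = 54.0523.

54.052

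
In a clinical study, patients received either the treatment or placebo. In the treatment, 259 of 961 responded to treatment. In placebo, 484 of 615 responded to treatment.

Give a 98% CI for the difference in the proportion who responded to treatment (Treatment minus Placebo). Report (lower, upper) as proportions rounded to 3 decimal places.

First, p̂₁ = 259/961 = 0.2695; p̂₂ = 484/615 = 0.7870.
The two standard errors are √(0.2695×0.7305/961) = 0.01431 and √(0.7870×0.2130/615) = 0.01651.
Because the samples are independent, SE_diff = √(0.01431² + 0.01651²) = 0.02185.
Using z* = 2.326 for 98%, ME = 2.326 × 0.02185 = 0.05082.
p̂₁ − p̂₂ = -0.5175; interval -0.5175 ± 0.05082 gives (-0.568, -0.467).

(-0.568, -0.467)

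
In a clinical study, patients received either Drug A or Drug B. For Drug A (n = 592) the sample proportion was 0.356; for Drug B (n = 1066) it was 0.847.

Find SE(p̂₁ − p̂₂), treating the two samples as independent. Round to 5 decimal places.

0.02256

Each SE is √(p̂(1−p̂)/n): √(0.3560·0.6440/592) = 0.01968 and √(0.8470·0.1530/1066) = 0.01103.
SE(p̂₁ − p̂₂) = √(SE₁² + SE₂²) = √(0.0003873024 + 0.0001216609) = 0.02256, since the two samples are independent.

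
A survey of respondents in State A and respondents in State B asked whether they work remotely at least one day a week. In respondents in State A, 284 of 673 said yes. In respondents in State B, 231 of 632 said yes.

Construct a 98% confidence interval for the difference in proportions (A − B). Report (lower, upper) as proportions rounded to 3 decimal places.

(-0.006, 0.119)

p̂₁ = 284/673 = 0.4220 and p̂₂ = 231/632 = 0.3655.
SE₁ = √(p̂₁(1−p̂₁)/n₁) = √(0.4220·0.5780/673) = 0.01904; SE₂ = √(0.3655·0.6345/632) = 0.01916.
Independent samples: SE of the difference = √(SE₁² + SE₂²) = √(0.0003625216 + 0.0003671056) = 0.02701.
z* for 98% confidence is 2.326, so the margin of error is 2.326 × 0.02701 = 0.06283.
Point estimate p̂₁ − p̂₂ = 0.4220 − 0.3655 = 0.0565.
0.0565 ± 0.06283 → (-0.006, 0.119).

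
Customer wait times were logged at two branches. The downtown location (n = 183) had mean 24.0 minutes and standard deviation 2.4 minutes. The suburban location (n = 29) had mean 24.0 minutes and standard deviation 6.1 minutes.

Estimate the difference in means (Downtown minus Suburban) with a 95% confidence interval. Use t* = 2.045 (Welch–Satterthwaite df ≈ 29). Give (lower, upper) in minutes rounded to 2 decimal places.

(-2.34, 2.34)

SE₁ = s₁/√n₁ = 2.4/√183 = 0.1774; SE₂ = 6.1/√29 = 1.1327.
Independent samples, unequal variances: SE_diff = √(SE₁² + SE₂²) = √(0.03147076 + 1.28300929) = 1.1465.
t* = 2.045, so margin of error = 2.045 × 1.1465 = 2.3446.
Difference in means = 24.0 − 24.0 = 0.0000.
0.0000 ± 2.3446 → (-2.34, 2.34).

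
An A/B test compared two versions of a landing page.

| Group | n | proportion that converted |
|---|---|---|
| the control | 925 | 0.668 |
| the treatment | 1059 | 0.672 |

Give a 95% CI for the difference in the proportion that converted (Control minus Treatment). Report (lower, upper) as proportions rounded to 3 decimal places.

SE₁ = √(p̂₁(1−p̂₁)/n₁) = √(0.6680·0.3320/925) = 0.01548; SE₂ = √(0.6720·0.3280/1059) = 0.01443.
Independent samples: SE of the difference = √(SE₁² + SE₂²) = √(0.0002396304 + 0.0002082249) = 0.02116.
z* for 95% confidence is 1.960, so the margin of error is 1.960 × 0.02116 = 0.04147.
Point estimate p̂₁ − p̂₂ = 0.6680 − 0.6720 = -0.0040.
-0.0040 ± 0.04147 → (-0.045, 0.037).

(-0.045, 0.037)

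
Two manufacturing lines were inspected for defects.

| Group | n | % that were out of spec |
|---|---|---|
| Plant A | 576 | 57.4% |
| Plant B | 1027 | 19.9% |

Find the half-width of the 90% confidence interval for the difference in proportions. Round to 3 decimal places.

0.040

Each SE is √(p̂(1−p̂)/n): √(0.5740·0.4260/576) = 0.02060 and √(0.1990·0.8010/1027) = 0.01246.
SE(p̂₁ − p̂₂) = √(SE₁² + SE₂²) = √(0.00042436 + 0.0001552516) = 0.02408, since the two samples are independent.
At 90% confidence z* = 1.645; margin = 1.645 × 0.02408 = 0.03961.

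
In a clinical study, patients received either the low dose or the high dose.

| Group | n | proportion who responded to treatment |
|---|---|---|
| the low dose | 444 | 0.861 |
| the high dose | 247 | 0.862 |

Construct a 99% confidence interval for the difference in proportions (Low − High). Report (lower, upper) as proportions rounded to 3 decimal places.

(-0.072, 0.070)

SE₁ = √(p̂₁(1−p̂₁)/n₁) = √(0.8610·0.1390/444) = 0.01642; SE₂ = √(0.8620·0.1380/247) = 0.02195.
Independent samples: SE of the difference = √(SE₁² + SE₂²) = √(0.0002696164 + 0.0004818025) = 0.02741.
z* for 99% confidence is 2.576, so the margin of error is 2.576 × 0.02741 = 0.07061.
Point estimate p̂₁ − p̂₂ = 0.8610 − 0.8620 = -0.0010.
-0.0010 ± 0.07061 → (-0.072, 0.070).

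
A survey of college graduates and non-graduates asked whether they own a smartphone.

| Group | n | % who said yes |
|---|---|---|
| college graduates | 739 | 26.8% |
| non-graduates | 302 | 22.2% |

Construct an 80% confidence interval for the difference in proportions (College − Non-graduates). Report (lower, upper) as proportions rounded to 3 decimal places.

(0.009, 0.083)

Each SE is √(p̂(1−p̂)/n): √(0.2680·0.7320/739) = 0.01629 and √(0.2220·0.7780/302) = 0.02391.
SE(p̂₁ − p̂₂) = √(SE₁² + SE₂²) = √(0.0002653641 + 0.0005716881) = 0.02893, since the two samples are independent.
At 80% confidence z* = 1.282; margin = 1.282 × 0.02893 = 0.03709.
The difference is 0.2680 − 0.2220 = 0.0460, so the interval is 0.0460 ± 0.03709 = (0.009, 0.083).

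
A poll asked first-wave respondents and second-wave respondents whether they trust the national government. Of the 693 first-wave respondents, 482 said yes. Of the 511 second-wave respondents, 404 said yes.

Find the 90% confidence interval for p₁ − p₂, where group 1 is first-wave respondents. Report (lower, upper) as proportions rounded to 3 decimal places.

First, p̂₁ = 482/693 = 0.6955; p̂₂ = 404/511 = 0.7906.
The two standard errors are √(0.6955×0.3045/693) = 0.01748 and √(0.7906×0.2094/511) = 0.01800.
Because the samples are independent, SE_diff = √(0.01748² + 0.01800²) = 0.02509.
Using z* = 1.645 for 90%, ME = 1.645 × 0.02509 = 0.04127.
p̂₁ − p̂₂ = -0.0951; interval -0.0951 ± 0.04127 gives (-0.136, -0.054).

(-0.136, -0.054)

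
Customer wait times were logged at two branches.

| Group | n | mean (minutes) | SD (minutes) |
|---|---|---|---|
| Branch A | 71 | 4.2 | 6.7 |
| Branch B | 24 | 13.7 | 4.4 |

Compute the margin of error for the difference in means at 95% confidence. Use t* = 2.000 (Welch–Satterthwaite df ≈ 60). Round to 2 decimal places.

Per-group SEs: s₁/√n₁ = 6.7/√71 = 0.7951, s₂/√n₂ = 4.4/√24 = 0.8981.
Unpooled SE of the difference: √(0.63218401 + 0.80658361) = 1.1995.
Margin of error = t* · SE = 2.000 × 1.1995 = 2.3990.

2.40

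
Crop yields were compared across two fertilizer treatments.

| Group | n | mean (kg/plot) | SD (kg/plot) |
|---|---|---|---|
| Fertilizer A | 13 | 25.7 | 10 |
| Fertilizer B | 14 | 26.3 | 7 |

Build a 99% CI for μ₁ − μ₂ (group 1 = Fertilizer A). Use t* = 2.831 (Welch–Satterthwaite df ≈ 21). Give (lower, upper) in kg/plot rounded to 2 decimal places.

SE₁ = s₁/√n₁ = 10/√13 = 2.7735; SE₂ = 7/√14 = 1.8708.
Independent samples, unequal variances: SE_diff = √(SE₁² + SE₂²) = √(7.69230225 + 3.49989264) = 3.3455.
t* = 2.831, so margin of error = 2.831 × 3.3455 = 9.4711.
Difference in means = 25.7 − 26.3 = -0.6000.
-0.6000 ± 9.4711 → (-10.07, 8.87).

(-10.07, 8.87)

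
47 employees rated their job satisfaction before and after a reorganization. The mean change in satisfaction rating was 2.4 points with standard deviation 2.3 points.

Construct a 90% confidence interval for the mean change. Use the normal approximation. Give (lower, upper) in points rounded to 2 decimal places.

Paired design: SE = s_d/√n = 2.3/√47 = 0.3355.
z* = 1.645; margin of error = 1.645 × 0.3355 = 0.5519.
2.4 ± 0.5519 → (1.85, 2.95).

(1.85, 2.95)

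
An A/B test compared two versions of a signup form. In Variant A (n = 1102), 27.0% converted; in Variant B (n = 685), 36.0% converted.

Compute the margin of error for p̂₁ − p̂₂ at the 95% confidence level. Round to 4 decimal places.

0.0445

SE₁ = √(p̂₁(1−p̂₁)/n₁) = √(0.2700·0.7300/1102) = 0.01337; SE₂ = √(0.3600·0.6400/685) = 0.01834.
Independent samples: SE of the difference = √(SE₁² + SE₂²) = √(0.0001787569 + 0.0003363556) = 0.02270.
z* for 95% confidence is 1.960, so the margin of error is 1.960 × 0.02270 = 0.04449.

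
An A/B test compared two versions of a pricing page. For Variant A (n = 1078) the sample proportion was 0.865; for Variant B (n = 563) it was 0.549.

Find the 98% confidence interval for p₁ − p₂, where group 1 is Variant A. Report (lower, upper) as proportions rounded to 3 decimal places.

SE₁ = √(p̂₁(1−p̂₁)/n₁) = √(0.8650·0.1350/1078) = 0.01041; SE₂ = √(0.5490·0.4510/563) = 0.02097.
Independent samples: SE of the difference = √(SE₁² + SE₂²) = √(0.0001083681 + 0.0004397409) = 0.02341.
z* for 98% confidence is 2.326, so the margin of error is 2.326 × 0.02341 = 0.05445.
Point estimate p̂₁ − p̂₂ = 0.8650 − 0.5490 = 0.3160.
0.3160 ± 0.05445 → (0.262, 0.370).

(0.262, 0.370)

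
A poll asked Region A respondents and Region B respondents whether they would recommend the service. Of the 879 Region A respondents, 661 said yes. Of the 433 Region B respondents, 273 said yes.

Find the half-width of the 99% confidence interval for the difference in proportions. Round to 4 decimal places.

0.0706

p̂₁ = 661/879 = 0.7520 and p̂₂ = 273/433 = 0.6305.
SE₁ = √(p̂₁(1−p̂₁)/n₁) = √(0.7520·0.2480/879) = 0.01457; SE₂ = √(0.6305·0.3695/433) = 0.02320.
Independent samples: SE of the difference = √(SE₁² + SE₂²) = √(0.0002122849 + 0.00053824) = 0.02740.
z* for 99% confidence is 2.576, so the margin of error is 2.576 × 0.02740 = 0.07058.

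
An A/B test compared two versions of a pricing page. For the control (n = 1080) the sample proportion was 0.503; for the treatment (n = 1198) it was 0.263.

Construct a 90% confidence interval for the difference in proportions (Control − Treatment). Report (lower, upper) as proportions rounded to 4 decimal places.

The two standard errors are √(0.5030×0.4970/1080) = 0.01521 and √(0.2630×0.7370/1198) = 0.01272.
Because the samples are independent, SE_diff = √(0.01521² + 0.01272²) = 0.01983.
Using z* = 1.645 for 90%, ME = 1.645 × 0.01983 = 0.03262.
p̂₁ − p̂₂ = 0.2400; interval 0.2400 ± 0.03262 gives (0.2074, 0.2726).

(0.2074, 0.2726)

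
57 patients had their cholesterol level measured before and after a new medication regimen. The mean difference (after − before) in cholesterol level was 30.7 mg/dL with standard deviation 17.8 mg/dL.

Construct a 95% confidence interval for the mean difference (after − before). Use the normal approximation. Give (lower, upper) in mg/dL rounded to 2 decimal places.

(26.08, 35.32)

Paired design: SE = s_d/√n = 17.8/√57 = 2.3577.
z* = 1.960; margin of error = 1.960 × 2.3577 = 4.6211.
30.7 ± 4.6211 → (26.08, 35.32).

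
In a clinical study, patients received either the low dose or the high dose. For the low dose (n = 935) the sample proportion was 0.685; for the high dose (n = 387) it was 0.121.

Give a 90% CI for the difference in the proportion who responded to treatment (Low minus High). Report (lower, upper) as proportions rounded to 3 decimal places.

(0.527, 0.601)

The two standard errors are √(0.6850×0.3150/935) = 0.01519 and √(0.1210×0.8790/387) = 0.01658.
Because the samples are independent, SE_diff = √(0.01519² + 0.01658²) = 0.02249.
Using z* = 1.645 for 90%, ME = 1.645 × 0.02249 = 0.03700.
p̂₁ − p̂₂ = 0.5640; interval 0.5640 ± 0.03700 gives (0.527, 0.601).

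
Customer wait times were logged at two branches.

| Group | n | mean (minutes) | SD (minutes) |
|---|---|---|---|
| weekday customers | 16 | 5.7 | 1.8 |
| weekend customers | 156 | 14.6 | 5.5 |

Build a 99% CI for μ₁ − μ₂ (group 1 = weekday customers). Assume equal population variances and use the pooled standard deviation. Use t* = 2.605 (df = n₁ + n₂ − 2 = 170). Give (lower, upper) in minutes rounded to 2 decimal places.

(-12.51, -5.29)

Pooled variance s_p² = [15·1.8² + 155·5.5²] / (16+156−2) = 27.8668, so s_p = 5.2789.
SE_diff = s_p·√(1/n₁ + 1/n₂) = 5.2789·√(1/16 + 1/156) = 1.3858.
t* = 2.605; margin = 2.605 × 1.3858 = 3.6100.
Difference = 5.7 − 14.6 = -8.9000.
-8.9000 ± 3.6100 → (-12.51, -5.29).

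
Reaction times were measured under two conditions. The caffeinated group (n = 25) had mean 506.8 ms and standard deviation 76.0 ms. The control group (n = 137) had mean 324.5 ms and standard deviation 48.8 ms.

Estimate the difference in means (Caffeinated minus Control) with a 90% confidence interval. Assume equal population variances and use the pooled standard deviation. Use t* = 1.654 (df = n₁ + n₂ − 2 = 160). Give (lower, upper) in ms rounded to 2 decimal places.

s_p = √[((n₁−1)s₁² + (n₂−1)s₂²)/(n₁+n₂−2)] = √[(24·76.0² + 136·48.8²)/160] = 53.7645.
SE = 53.7645·√(1/25 + 1/137) = 11.6929.
With t* = 1.654, margin = 1.654 × 11.6929 = 19.3401.
x̄₁ − x̄₂ = 506.8 − 324.5 = 182.3000; interval 182.3000 ± 19.3401 = (162.96, 201.64).

(162.96, 201.64)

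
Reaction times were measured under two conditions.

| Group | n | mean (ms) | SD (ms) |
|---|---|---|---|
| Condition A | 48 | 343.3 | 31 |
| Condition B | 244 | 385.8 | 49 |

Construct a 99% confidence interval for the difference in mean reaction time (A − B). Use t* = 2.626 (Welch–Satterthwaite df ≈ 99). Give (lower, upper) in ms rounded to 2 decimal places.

Standard errors of each mean: 31/√48 = 4.4745 and 49/√244 = 3.1369.
SE(x̄₁ − x̄₂) = √(4.4745² + 3.1369²) = 5.4645 for independent samples with unequal variances.
With t* = 2.626, the margin is 2.626 × 5.4645 = 14.3498.
x̄₁ − x̄₂ = 343.3 − 385.8 = -42.5000; the interval is -42.5000 ± 14.3498 = (-56.85, -28.15).

(-56.85, -28.15)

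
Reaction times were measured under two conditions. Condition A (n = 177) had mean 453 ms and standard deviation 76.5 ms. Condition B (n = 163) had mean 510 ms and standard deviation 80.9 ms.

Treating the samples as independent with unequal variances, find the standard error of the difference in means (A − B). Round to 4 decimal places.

SE₁ = s₁/√n₁ = 76.5/√177 = 5.7501; SE₂ = 80.9/√163 = 6.3366.
Independent samples, unequal variances: SE_diff = √(SE₁² + SE₂²) = √(33.06365001 + 40.15249956) = 8.5566.

8.5566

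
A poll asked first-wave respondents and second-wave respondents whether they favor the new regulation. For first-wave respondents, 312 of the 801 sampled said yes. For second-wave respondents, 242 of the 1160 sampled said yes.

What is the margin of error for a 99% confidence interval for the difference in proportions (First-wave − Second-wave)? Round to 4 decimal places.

0.0540

Sample proportions: 312/801 = 0.3895, 242/1160 = 0.2086.
Each SE is √(p̂(1−p̂)/n): √(0.3895·0.6105/801) = 0.01723 and √(0.2086·0.7914/1160) = 0.01193.
SE(p̂₁ − p̂₂) = √(SE₁² + SE₂²) = √(0.0002968729 + 0.0001423249) = 0.02096, since the two samples are independent.
At 99% confidence z* = 2.576; margin = 2.576 × 0.02096 = 0.05399.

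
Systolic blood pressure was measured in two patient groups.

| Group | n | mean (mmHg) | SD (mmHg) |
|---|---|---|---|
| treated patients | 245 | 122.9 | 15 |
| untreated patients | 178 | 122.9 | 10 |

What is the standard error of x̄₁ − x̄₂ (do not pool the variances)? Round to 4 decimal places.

Standard errors of each mean: 15/√245 = 0.9583 and 10/√178 = 0.7495.
SE(x̄₁ − x̄₂) = √(0.9583² + 0.7495²) = 1.2166 for independent samples with unequal variances.

1.2166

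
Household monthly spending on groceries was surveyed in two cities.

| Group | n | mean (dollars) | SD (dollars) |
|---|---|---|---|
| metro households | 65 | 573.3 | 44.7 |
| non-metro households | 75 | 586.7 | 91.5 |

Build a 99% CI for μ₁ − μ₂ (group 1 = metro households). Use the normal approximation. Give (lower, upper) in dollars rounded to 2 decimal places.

Standard errors of each mean: 44.7/√65 = 5.5444 and 91.5/√75 = 10.5655.
SE(x̄₁ − x̄₂) = √(5.5444² + 10.5655²) = 11.9319 for independent samples with unequal variances.
With z* = 2.576, the margin is 2.576 × 11.9319 = 30.7366.
x̄₁ − x̄₂ = 573.3 − 586.7 = -13.4000; the interval is -13.4000 ± 30.7366 = (-44.14, 17.34).

(-44.14, 17.34)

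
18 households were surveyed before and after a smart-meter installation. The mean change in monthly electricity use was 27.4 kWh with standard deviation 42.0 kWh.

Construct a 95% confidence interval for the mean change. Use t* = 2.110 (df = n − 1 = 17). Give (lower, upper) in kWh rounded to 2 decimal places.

This is a matched-pairs design, so SE = s_d/√n = 42.0/√18 = 9.8995.
Margin = 2.110 × 9.8995 = 20.8879; the interval is 27.4 ± 20.8879 = (6.51, 48.29).

(6.51, 48.29)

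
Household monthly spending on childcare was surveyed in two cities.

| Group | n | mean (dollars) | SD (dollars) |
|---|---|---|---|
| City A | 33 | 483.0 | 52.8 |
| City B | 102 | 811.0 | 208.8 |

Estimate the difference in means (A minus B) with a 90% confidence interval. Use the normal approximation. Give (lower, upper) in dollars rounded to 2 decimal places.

(-365.22, -290.78)

Standard errors of each mean: 52.8/√33 = 9.1913 and 208.8/√102 = 20.6743.
SE(x̄₁ − x̄₂) = √(9.1913² + 20.6743²) = 22.6254 for independent samples with unequal variances.
With z* = 1.645, the margin is 1.645 × 22.6254 = 37.2188.
x̄₁ − x̄₂ = 483.0 − 811.0 = -328.0000; the interval is -328.0000 ± 37.2188 = (-365.22, -290.78).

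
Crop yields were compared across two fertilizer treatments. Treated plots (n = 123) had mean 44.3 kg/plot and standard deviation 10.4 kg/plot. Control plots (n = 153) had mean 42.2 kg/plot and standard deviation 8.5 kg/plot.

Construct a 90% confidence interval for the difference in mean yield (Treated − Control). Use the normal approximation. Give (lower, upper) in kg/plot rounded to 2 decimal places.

(0.19, 4.01)

Per-group SEs: s₁/√n₁ = 10.4/√123 = 0.9377, s₂/√n₂ = 8.5/√153 = 0.6872.
Unpooled SE of the difference: √(0.87928129 + 0.47224384) = 1.1626.
Margin of error = z* · SE = 1.645 × 1.1626 = 1.9125.
x̄₁ − x̄₂ = 44.3 − 42.2 = 2.1000.
CI: 2.1000 ± 1.9125 = (0.19, 4.01).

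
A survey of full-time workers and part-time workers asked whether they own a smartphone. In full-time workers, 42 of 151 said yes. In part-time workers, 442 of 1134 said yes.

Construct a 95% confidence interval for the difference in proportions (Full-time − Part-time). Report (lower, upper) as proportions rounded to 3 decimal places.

p̂₁ = 42/151 = 0.2781 and p̂₂ = 442/1134 = 0.3898.
SE₁ = √(p̂₁(1−p̂₁)/n₁) = √(0.2781·0.7219/151) = 0.03646; SE₂ = √(0.3898·0.6102/1134) = 0.01448.
Independent samples: SE of the difference = √(SE₁² + SE₂²) = √(0.0013293316 + 0.0002096704) = 0.03923.
z* for 95% confidence is 1.960, so the margin of error is 1.960 × 0.03923 = 0.07689.
Point estimate p̂₁ − p̂₂ = 0.2781 − 0.3898 = -0.1117.
-0.1117 ± 0.07689 → (-0.189, -0.035).

(-0.189, -0.035)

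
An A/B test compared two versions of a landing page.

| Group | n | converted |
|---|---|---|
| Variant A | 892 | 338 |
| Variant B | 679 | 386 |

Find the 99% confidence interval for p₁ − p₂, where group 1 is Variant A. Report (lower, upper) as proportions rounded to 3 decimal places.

First, p̂₁ = 338/892 = 0.3789; p̂₂ = 386/679 = 0.5685.
The two standard errors are √(0.3789×0.6211/892) = 0.01624 and √(0.5685×0.4315/679) = 0.01901.
Because the samples are independent, SE_diff = √(0.01624² + 0.01901²) = 0.02500.
Using z* = 2.576 for 99%, ME = 2.576 × 0.02500 = 0.06440.
p̂₁ − p̂₂ = -0.1896; interval -0.1896 ± 0.06440 gives (-0.254, -0.125).

(-0.254, -0.125)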